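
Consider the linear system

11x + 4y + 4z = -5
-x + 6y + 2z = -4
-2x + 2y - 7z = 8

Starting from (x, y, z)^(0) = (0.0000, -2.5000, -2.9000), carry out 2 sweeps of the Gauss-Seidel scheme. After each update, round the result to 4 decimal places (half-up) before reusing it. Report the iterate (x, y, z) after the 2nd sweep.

Iteration 1:
  x = (-5 - (4)·-2.5000 - (4)·-2.9000) / (11) = 1.5091
  y = (-4 - (-1)·1.5091 - (2)·-2.9000) / (6) = 0.5515
  z = (8 - (-2)·1.5091 - (2)·0.5515) / (-7) = -1.4165
Iteration 2:
  x = (-5 - (4)·0.5515 - (4)·-1.4165) / (11) = -0.1400
  y = (-4 - (-1)·-0.1400 - (2)·-1.4165) / (6) = -0.2178
  z = (8 - (-2)·-0.1400 - (2)·-0.2178) / (-7) = -1.1651

(-0.1400, -0.2178, -1.1651)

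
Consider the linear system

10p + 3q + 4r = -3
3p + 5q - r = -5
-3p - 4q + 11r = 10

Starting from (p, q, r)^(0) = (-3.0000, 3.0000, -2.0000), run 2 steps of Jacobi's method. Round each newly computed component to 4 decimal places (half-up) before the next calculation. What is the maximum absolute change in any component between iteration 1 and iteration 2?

Iteration 1:
  p = (-3 - (3)·3.0000 - (4)·-2.0000) / (10) = -0.4000
  q = (-5 - (3)·-3.0000 - (-1)·-2.0000) / (5) = 0.4000
  r = (10 - (-3)·-3.0000 - (-4)·3.0000) / (11) = 1.1818
Iteration 2:
  p = (-3 - (3)·0.4000 - (4)·1.1818) / (10) = -0.8927
  q = (-5 - (3)·-0.4000 - (-1)·1.1818) / (5) = -0.5236
  r = (10 - (-3)·-0.4000 - (-4)·0.4000) / (11) = 0.9455
Change: (-0.4927, -0.9236, -0.2363) → max |·| = 0.9236

0.9236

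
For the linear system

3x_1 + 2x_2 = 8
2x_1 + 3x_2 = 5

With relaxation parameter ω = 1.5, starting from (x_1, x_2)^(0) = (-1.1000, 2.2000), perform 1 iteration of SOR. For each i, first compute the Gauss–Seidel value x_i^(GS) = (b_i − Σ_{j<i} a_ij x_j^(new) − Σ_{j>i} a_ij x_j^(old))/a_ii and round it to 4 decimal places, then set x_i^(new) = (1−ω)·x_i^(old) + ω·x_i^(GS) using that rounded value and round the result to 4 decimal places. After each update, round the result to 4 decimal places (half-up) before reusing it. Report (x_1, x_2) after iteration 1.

(2.3500, -0.9500)

Iteration 1:
  x_1: GS value = (8 - (2)·2.2000) / (3) = 1.2000;  x_1 ← (1−ω)·-1.1000 + ω·1.2000 = 2.3500
  x_2: GS value = (5 - (2)·2.3500) / (3) = 0.1000;  x_2 ← (1−ω)·2.2000 + ω·0.1000 = -0.9500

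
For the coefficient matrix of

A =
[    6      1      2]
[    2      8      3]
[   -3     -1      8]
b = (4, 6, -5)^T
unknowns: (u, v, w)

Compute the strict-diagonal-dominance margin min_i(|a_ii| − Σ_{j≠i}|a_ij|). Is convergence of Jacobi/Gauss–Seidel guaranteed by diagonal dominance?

row 1: |6| − (1+2) = 3
row 2: |8| − (2+3) = 3
row 3: |8| − (3+1) = 4
minimum over rows = 3 → strictly diagonally dominant (convergence guaranteed)

3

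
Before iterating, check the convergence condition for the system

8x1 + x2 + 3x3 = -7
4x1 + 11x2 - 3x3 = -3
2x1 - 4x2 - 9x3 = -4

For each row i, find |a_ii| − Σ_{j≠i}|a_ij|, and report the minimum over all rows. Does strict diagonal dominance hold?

row 1: |8| − (1+3) = 4
row 2: |11| − (4+3) = 4
row 3: |-9| − (2+4) = 3
minimum over rows = 3 → strictly diagonally dominant (convergence guaranteed)

3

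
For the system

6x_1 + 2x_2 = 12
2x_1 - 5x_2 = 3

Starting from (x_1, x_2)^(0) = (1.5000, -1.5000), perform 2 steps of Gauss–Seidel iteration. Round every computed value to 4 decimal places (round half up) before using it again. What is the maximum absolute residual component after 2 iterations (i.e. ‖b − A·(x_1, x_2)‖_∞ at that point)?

Iteration 1:
  x_1 = (12 - (2)·-1.5000) / (6) = 2.5000
  x_2 = (3 - (2)·2.5000) / (-5) = 0.4000
Iteration 2:
  x_1 = (12 - (2)·0.4000) / (6) = 1.8667
  x_2 = (3 - (2)·1.8667) / (-5) = 0.1467
Residual b − A·x = (0.5064, 0.0001); ∞-norm = 0.5064

0.5064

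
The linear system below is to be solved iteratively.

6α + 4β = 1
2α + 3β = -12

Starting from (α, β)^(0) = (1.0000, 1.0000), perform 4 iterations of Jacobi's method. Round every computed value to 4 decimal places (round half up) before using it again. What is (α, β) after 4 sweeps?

(4.2901, -5.7407)

Iteration 1:
  α = (1 - (4)·1.0000) / (6) = -0.5000
  β = (-12 - (2)·1.0000) / (3) = -4.6667
Iteration 2:
  α = (1 - (4)·-4.6667) / (6) = 3.2778
  β = (-12 - (2)·-0.5000) / (3) = -3.6667
Iteration 3:
  α = (1 - (4)·-3.6667) / (6) = 2.6111
  β = (-12 - (2)·3.2778) / (3) = -6.1852
Iteration 4:
  α = (1 - (4)·-6.1852) / (6) = 4.2901
  β = (-12 - (2)·2.6111) / (3) = -5.7407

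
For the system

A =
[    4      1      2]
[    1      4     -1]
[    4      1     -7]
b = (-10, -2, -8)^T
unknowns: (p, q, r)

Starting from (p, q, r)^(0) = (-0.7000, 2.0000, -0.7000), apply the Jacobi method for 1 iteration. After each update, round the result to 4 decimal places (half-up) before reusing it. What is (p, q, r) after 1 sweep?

Iteration 1:
  p = (-10 - (1)·2.0000 - (2)·-0.7000) / (4) = -2.6500
  q = (-2 - (1)·-0.7000 - (-1)·-0.7000) / (4) = -0.5000
  r = (-8 - (4)·-0.7000 - (1)·2.0000) / (-7) = 1.0286

(-2.6500, -0.5000, 1.0286)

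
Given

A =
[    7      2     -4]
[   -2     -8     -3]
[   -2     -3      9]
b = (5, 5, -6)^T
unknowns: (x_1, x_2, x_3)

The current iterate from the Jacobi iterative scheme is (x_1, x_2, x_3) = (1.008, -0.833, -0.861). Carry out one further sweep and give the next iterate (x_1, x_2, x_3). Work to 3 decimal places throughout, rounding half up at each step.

One sweep:
  x_1 = (5 - (2)·-0.833 - (-4)·-0.861) / (7) = 0.460
  x_2 = (5 - (-2)·1.008 - (-3)·-0.861) / (-8) = -0.554
  x_3 = (-6 - (-2)·1.008 - (-3)·-0.833) / (9) = -0.720

(0.460, -0.554, -0.720)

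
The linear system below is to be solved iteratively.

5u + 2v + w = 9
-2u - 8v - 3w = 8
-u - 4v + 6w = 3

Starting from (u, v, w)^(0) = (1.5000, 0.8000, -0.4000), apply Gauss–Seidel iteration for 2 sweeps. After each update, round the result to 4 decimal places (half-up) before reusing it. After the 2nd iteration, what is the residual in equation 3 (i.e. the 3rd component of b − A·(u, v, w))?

Iteration 1:
  u = (9 - (2)·0.8000 - (1)·-0.4000) / (5) = 1.5600
  v = (8 - (-2)·1.5600 - (-3)·-0.4000) / (-8) = -1.2400
  w = (3 - (-1)·1.5600 - (-4)·-1.2400) / (6) = -0.0667
Iteration 2:
  u = (9 - (2)·-1.2400 - (1)·-0.0667) / (5) = 2.3093
  v = (8 - (-2)·2.3093 - (-3)·-0.0667) / (-8) = -1.5523
  w = (3 - (-1)·2.3093 - (-4)·-1.5523) / (6) = -0.1500
Residual b − A·x = (0.7081, -0.2498, 0.0001)

0.0001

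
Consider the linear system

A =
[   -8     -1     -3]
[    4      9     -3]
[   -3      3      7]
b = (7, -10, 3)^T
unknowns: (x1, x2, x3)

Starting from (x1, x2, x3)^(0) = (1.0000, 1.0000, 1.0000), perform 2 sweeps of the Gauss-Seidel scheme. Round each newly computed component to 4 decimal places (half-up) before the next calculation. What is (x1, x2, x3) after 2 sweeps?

(-0.8207, -0.7761, 0.4095)

Iteration 1:
  x1 = (7 - (-1)·1.0000 - (-3)·1.0000) / (-8) = -1.3750
  x2 = (-10 - (4)·-1.3750 - (-3)·1.0000) / (9) = -0.1667
  x3 = (3 - (-3)·-1.3750 - (3)·-0.1667) / (7) = -0.0893
Iteration 2:
  x1 = (7 - (-1)·-0.1667 - (-3)·-0.0893) / (-8) = -0.8207
  x2 = (-10 - (4)·-0.8207 - (-3)·-0.0893) / (9) = -0.7761
  x3 = (3 - (-3)·-0.8207 - (3)·-0.7761) / (7) = 0.4095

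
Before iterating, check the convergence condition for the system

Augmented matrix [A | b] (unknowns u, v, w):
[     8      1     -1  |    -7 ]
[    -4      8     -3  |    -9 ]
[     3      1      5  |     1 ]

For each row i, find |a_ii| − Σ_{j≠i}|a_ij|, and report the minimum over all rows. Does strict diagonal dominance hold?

1

row 1: |8| − (1+1) = 6
row 2: |8| − (4+3) = 1
row 3: |5| − (3+1) = 1
minimum over rows = 1 → strictly diagonally dominant (convergence guaranteed)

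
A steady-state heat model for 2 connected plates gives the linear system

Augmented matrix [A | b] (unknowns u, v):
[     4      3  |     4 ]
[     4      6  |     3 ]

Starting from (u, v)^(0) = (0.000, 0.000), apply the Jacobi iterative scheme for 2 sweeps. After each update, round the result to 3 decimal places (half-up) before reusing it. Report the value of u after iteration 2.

0.625

Iteration 1:
  u = (4 - (3)·0.000) / (4) = 1.000
  v = (3 - (4)·0.000) / (6) = 0.500
Iteration 2:
  u = (4 - (3)·0.500) / (4) = 0.625
  v = (3 - (4)·1.000) / (6) = -0.167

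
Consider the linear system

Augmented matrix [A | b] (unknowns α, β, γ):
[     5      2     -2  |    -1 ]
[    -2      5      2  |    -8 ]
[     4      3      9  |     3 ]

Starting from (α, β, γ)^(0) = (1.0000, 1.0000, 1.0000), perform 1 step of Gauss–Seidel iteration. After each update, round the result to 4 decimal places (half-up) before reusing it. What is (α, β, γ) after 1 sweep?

Iteration 1:
  α = (-1 - (2)·1.0000 - (-2)·1.0000) / (5) = -0.2000
  β = (-8 - (-2)·-0.2000 - (2)·1.0000) / (5) = -2.0800
  γ = (3 - (4)·-0.2000 - (3)·-2.0800) / (9) = 1.1156

(-0.2000, -2.0800, 1.1156)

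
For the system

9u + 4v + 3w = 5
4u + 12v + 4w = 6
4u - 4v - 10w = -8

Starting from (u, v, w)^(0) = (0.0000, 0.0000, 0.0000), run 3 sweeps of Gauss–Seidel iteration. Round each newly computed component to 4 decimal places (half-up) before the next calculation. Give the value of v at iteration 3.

Iteration 1:
  u = (5 - (4)·0.0000 - (3)·0.0000) / (9) = 0.5556
  v = (6 - (4)·0.5556 - (4)·0.0000) / (12) = 0.3148
  w = (-8 - (4)·0.5556 - (-4)·0.3148) / (-10) = 0.8963
Iteration 2:
  u = (5 - (4)·0.3148 - (3)·0.8963) / (9) = 0.1169
  v = (6 - (4)·0.1169 - (4)·0.8963) / (12) = 0.1623
  w = (-8 - (4)·0.1169 - (-4)·0.1623) / (-10) = 0.7818
Iteration 3:
  u = (5 - (4)·0.1623 - (3)·0.7818) / (9) = 0.2228
  v = (6 - (4)·0.2228 - (4)·0.7818) / (12) = 0.1651
  w = (-8 - (4)·0.2228 - (-4)·0.1651) / (-10) = 0.8231

0.1651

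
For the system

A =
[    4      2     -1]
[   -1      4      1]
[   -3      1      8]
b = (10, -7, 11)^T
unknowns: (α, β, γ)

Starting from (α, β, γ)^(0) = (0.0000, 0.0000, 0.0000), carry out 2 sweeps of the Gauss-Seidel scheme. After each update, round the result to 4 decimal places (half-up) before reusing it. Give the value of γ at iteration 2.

2.9340

Iteration 1:
  α = (10 - (2)·0.0000 - (-1)·0.0000) / (4) = 2.5000
  β = (-7 - (-1)·2.5000 - (1)·0.0000) / (4) = -1.1250
  γ = (11 - (-3)·2.5000 - (1)·-1.1250) / (8) = 2.4531
Iteration 2:
  α = (10 - (2)·-1.1250 - (-1)·2.4531) / (4) = 3.6758
  β = (-7 - (-1)·3.6758 - (1)·2.4531) / (4) = -1.4443
  γ = (11 - (-3)·3.6758 - (1)·-1.4443) / (8) = 2.9340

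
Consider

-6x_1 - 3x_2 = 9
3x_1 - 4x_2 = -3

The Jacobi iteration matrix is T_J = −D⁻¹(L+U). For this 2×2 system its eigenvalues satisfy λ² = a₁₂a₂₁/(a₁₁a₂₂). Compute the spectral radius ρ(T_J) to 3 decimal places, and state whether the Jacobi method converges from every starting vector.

a₁₂a₂₁/(a₁₁a₂₂) = (-3)·(3) / ((-6)·(-4)) = -0.375000
ρ = √|-0.375000| = √0.375000 = 0.612
ρ < 1, so Jacobi converges

0.612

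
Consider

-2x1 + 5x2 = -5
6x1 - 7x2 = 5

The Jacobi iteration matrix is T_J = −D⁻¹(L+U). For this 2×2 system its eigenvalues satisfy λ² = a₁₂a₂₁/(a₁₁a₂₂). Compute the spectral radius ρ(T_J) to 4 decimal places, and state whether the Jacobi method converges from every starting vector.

1.4639

a₁₂a₂₁/(a₁₁a₂₂) = (5)·(6) / ((-2)·(-7)) = 2.142857
ρ = √|2.142857| = √2.142857 = 1.4639
ρ > 1, so Jacobi diverges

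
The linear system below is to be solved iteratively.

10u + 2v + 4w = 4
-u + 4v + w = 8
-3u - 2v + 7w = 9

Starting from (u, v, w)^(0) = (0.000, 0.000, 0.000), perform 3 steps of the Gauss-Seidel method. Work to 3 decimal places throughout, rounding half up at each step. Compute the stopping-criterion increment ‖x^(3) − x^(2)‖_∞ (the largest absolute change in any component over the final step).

Iteration 1:
  u = (4 - (2)·0.000 - (4)·0.000) / (10) = 0.400
  v = (8 - (-1)·0.400 - (1)·0.000) / (4) = 2.100
  w = (9 - (-3)·0.400 - (-2)·2.100) / (7) = 2.057
Iteration 2:
  u = (4 - (2)·2.100 - (4)·2.057) / (10) = -0.843
  v = (8 - (-1)·-0.843 - (1)·2.057) / (4) = 1.275
  w = (9 - (-3)·-0.843 - (-2)·1.275) / (7) = 1.289
Iteration 3:
  u = (4 - (2)·1.275 - (4)·1.289) / (10) = -0.371
  v = (8 - (-1)·-0.371 - (1)·1.289) / (4) = 1.585
  w = (9 - (-3)·-0.371 - (-2)·1.585) / (7) = 1.580
Change: (0.472, 0.310, 0.291) → max |·| = 0.472

0.472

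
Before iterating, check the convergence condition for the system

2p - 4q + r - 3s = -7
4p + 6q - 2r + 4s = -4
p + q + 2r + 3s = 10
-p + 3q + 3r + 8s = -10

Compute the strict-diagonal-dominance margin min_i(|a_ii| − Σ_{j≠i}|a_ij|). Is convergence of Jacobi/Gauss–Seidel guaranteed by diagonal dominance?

-6

row 1: |2| − (4+1+3) = -6
row 2: |6| − (4+2+4) = -4
row 3: |2| − (1+1+3) = -3
row 4: |8| − (1+3+3) = 1
minimum over rows = -6 → not strictly diagonally dominant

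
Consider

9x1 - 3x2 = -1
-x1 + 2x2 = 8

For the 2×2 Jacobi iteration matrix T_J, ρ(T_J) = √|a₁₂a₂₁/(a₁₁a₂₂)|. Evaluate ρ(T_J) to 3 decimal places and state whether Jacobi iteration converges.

a₁₂a₂₁/(a₁₁a₂₂) = (-3)·(-1) / ((9)·(2)) = 0.166667
ρ = √|0.166667| = √0.166667 = 0.408
ρ < 1, so Jacobi converges

0.408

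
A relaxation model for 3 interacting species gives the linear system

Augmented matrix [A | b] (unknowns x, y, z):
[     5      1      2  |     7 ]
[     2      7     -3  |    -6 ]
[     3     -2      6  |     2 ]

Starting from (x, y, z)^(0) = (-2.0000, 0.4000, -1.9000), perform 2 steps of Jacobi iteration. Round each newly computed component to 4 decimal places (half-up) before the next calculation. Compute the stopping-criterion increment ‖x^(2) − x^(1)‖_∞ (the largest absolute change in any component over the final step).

Iteration 1:
  x = (7 - (1)·0.4000 - (2)·-1.9000) / (5) = 2.0800
  y = (-6 - (2)·-2.0000 - (-3)·-1.9000) / (7) = -1.1000
  z = (2 - (3)·-2.0000 - (-2)·0.4000) / (6) = 1.4667
Iteration 2:
  x = (7 - (1)·-1.1000 - (2)·1.4667) / (5) = 1.0333
  y = (-6 - (2)·2.0800 - (-3)·1.4667) / (7) = -0.8228
  z = (2 - (3)·2.0800 - (-2)·-1.1000) / (6) = -1.0733
Change: (-1.0467, 0.2772, -2.5400) → max |·| = 2.5400

2.5400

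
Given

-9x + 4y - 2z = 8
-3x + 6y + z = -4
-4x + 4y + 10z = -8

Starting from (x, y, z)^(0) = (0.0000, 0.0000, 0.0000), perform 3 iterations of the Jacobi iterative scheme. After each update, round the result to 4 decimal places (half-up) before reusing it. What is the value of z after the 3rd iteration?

Iteration 1:
  x = (8 - (4)·0.0000 - (-2)·0.0000) / (-9) = -0.8889
  y = (-4 - (-3)·0.0000 - (1)·0.0000) / (6) = -0.6667
  z = (-8 - (-4)·0.0000 - (4)·0.0000) / (10) = -0.8000
Iteration 2:
  x = (8 - (4)·-0.6667 - (-2)·-0.8000) / (-9) = -1.0074
  y = (-4 - (-3)·-0.8889 - (1)·-0.8000) / (6) = -0.9778
  z = (-8 - (-4)·-0.8889 - (4)·-0.6667) / (10) = -0.8889
Iteration 3:
  x = (8 - (4)·-0.9778 - (-2)·-0.8889) / (-9) = -1.1259
  y = (-4 - (-3)·-1.0074 - (1)·-0.8889) / (6) = -1.0222
  z = (-8 - (-4)·-1.0074 - (4)·-0.9778) / (10) = -0.8118

-0.8118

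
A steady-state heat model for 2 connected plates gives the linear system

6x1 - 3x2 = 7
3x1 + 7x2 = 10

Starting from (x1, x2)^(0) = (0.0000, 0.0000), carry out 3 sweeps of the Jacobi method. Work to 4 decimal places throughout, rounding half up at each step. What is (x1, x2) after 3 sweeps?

Iteration 1:
  x1 = (7 - (-3)·0.0000) / (6) = 1.1667
  x2 = (10 - (3)·0.0000) / (7) = 1.4286
Iteration 2:
  x1 = (7 - (-3)·1.4286) / (6) = 1.8810
  x2 = (10 - (3)·1.1667) / (7) = 0.9286
Iteration 3:
  x1 = (7 - (-3)·0.9286) / (6) = 1.6310
  x2 = (10 - (3)·1.8810) / (7) = 0.6224

(1.6310, 0.6224)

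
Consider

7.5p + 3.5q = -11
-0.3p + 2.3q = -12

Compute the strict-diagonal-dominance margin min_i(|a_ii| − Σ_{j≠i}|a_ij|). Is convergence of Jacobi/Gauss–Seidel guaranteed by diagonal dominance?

2

row 1: |7.5| − (3.5) = 4
row 2: |2.3| − (0.3) = 2
minimum over rows = 2 → strictly diagonally dominant (convergence guaranteed)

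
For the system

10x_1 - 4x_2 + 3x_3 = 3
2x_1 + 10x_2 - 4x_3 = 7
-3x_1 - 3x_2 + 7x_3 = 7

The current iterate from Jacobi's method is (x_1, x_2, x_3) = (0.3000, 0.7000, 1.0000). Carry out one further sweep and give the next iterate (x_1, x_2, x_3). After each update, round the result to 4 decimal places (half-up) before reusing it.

One sweep:
  x_1 = (3 - (-4)·0.7000 - (3)·1.0000) / (10) = 0.2800
  x_2 = (7 - (2)·0.3000 - (-4)·1.0000) / (10) = 1.0400
  x_3 = (7 - (-3)·0.3000 - (-3)·0.7000) / (7) = 1.4286

(0.2800, 1.0400, 1.4286)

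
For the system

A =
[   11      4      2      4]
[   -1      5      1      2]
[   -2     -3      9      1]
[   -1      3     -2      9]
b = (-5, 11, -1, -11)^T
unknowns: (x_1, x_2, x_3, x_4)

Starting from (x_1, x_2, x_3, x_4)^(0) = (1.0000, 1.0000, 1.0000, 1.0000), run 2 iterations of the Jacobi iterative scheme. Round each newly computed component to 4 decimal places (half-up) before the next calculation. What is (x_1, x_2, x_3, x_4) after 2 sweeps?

(-0.7253, 2.3495, 0.3217, -1.8997)

Iteration 1:
  x_1 = (-5 - (4)·1.0000 - (2)·1.0000 - (4)·1.0000) / (11) = -1.3636
  x_2 = (11 - (-1)·1.0000 - (1)·1.0000 - (2)·1.0000) / (5) = 1.8000
  x_3 = (-1 - (-2)·1.0000 - (-3)·1.0000 - (1)·1.0000) / (9) = 0.3333
  x_4 = (-11 - (-1)·1.0000 - (3)·1.0000 - (-2)·1.0000) / (9) = -1.2222
Iteration 2:
  x_1 = (-5 - (4)·1.8000 - (2)·0.3333 - (4)·-1.2222) / (11) = -0.7253
  x_2 = (11 - (-1)·-1.3636 - (1)·0.3333 - (2)·-1.2222) / (5) = 2.3495
  x_3 = (-1 - (-2)·-1.3636 - (-3)·1.8000 - (1)·-1.2222) / (9) = 0.3217
  x_4 = (-11 - (-1)·-1.3636 - (3)·1.8000 - (-2)·0.3333) / (9) = -1.8997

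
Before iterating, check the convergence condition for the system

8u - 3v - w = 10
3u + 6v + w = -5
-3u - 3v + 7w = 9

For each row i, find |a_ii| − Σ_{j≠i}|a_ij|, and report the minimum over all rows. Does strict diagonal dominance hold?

1

row 1: |8| − (3+1) = 4
row 2: |6| − (3+1) = 2
row 3: |7| − (3+3) = 1
minimum over rows = 1 → strictly diagonally dominant (convergence guaranteed)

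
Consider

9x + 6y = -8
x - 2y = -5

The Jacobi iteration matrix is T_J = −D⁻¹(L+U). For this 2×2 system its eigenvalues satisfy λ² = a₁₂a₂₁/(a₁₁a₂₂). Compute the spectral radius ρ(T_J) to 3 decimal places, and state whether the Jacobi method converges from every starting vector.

a₁₂a₂₁/(a₁₁a₂₂) = (6)·(1) / ((9)·(-2)) = -0.333333
ρ = √|-0.333333| = √0.333333 = 0.577
ρ < 1, so Jacobi converges

0.577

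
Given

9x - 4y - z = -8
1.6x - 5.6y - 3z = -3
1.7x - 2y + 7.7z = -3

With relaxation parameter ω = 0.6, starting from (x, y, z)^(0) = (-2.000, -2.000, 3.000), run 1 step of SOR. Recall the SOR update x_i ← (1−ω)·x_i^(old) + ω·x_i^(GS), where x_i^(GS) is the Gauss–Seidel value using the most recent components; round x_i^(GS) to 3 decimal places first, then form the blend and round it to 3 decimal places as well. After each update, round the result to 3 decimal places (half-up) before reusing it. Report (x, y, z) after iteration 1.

(-1.666, -1.728, 0.917)

Iteration 1:
  x: GS value = (-8 - (-4)·-2.000 - (-1)·3.000) / (9) = -1.444;  x ← (1−ω)·-2.000 + ω·-1.444 = -1.666
  y: GS value = (-3 - (1.6)·-1.666 - (-3)·3.000) / (-5.6) = -1.547;  y ← (1−ω)·-2.000 + ω·-1.547 = -1.728
  z: GS value = (-3 - (1.7)·-1.666 - (-2)·-1.728) / (7.7) = -0.471;  z ← (1−ω)·3.000 + ω·-0.471 = 0.917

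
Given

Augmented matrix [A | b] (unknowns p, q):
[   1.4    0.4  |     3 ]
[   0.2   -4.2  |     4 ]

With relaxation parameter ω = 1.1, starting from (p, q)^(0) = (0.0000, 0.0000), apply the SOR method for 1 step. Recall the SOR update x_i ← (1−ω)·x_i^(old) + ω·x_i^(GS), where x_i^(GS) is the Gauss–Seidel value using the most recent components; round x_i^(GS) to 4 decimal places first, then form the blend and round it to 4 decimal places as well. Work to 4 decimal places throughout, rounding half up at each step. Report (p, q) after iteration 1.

Iteration 1:
  p: GS value = (3 - (0.4)·0.0000) / (1.4) = 2.1429;  p ← (1−ω)·0.0000 + ω·2.1429 = 2.3572
  q: GS value = (4 - (0.2)·2.3572) / (-4.2) = -0.8401;  q ← (1−ω)·0.0000 + ω·-0.8401 = -0.9241

(2.3572, -0.9241)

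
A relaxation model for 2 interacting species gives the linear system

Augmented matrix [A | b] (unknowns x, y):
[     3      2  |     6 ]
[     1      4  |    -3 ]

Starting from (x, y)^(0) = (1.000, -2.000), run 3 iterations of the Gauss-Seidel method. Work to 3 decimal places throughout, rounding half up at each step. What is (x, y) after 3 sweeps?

Iteration 1:
  x = (6 - (2)·-2.000) / (3) = 3.333
  y = (-3 - (1)·3.333) / (4) = -1.583
Iteration 2:
  x = (6 - (2)·-1.583) / (3) = 3.055
  y = (-3 - (1)·3.055) / (4) = -1.514
Iteration 3:
  x = (6 - (2)·-1.514) / (3) = 3.009
  y = (-3 - (1)·3.009) / (4) = -1.502

(3.009, -1.502)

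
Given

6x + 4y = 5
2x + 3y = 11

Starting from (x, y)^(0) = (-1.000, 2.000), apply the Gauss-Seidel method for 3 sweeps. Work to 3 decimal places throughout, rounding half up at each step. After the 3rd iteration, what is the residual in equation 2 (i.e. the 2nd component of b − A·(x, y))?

Iteration 1:
  x = (5 - (4)·2.000) / (6) = -0.500
  y = (11 - (2)·-0.500) / (3) = 4.000
Iteration 2:
  x = (5 - (4)·4.000) / (6) = -1.833
  y = (11 - (2)·-1.833) / (3) = 4.889
Iteration 3:
  x = (5 - (4)·4.889) / (6) = -2.426
  y = (11 - (2)·-2.426) / (3) = 5.284
Residual b − A·x = (-1.580, 0.000)

0.000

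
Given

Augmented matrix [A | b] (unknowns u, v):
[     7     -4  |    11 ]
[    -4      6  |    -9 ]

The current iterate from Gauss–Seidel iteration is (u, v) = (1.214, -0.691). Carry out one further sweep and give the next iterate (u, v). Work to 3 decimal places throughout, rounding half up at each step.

(1.177, -0.715)

One sweep:
  u = (11 - (-4)·-0.691) / (7) = 1.177
  v = (-9 - (-4)·1.177) / (6) = -0.715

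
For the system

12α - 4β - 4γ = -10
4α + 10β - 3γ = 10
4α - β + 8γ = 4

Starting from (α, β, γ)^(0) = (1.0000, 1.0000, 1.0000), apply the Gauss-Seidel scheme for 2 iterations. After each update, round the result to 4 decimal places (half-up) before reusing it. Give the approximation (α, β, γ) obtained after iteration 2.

Iteration 1:
  α = (-10 - (-4)·1.0000 - (-4)·1.0000) / (12) = -0.1667
  β = (10 - (4)·-0.1667 - (-3)·1.0000) / (10) = 1.3667
  γ = (4 - (4)·-0.1667 - (-1)·1.3667) / (8) = 0.7542
Iteration 2:
  α = (-10 - (-4)·1.3667 - (-4)·0.7542) / (12) = -0.1264
  β = (10 - (4)·-0.1264 - (-3)·0.7542) / (10) = 1.2768
  γ = (4 - (4)·-0.1264 - (-1)·1.2768) / (8) = 0.7228

(-0.1264, 1.2768, 0.7228)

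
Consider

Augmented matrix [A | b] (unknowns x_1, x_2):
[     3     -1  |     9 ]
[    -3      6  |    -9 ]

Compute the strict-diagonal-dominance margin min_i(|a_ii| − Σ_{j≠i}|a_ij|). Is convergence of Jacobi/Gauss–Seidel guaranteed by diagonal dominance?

2

row 1: |3| − (1) = 2
row 2: |6| − (3) = 3
minimum over rows = 2 → strictly diagonally dominant (convergence guaranteed)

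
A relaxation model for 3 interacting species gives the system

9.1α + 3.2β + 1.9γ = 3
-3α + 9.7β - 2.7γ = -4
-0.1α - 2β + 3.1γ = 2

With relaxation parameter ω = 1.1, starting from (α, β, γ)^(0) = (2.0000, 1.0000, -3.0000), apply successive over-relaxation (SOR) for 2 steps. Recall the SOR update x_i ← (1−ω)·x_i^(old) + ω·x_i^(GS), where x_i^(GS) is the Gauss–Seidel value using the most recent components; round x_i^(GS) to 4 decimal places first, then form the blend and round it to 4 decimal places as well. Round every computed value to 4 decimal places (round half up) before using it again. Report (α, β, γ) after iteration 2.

Iteration 1:
  α: GS value = (3 - (3.2)·1.0000 - (1.9)·-3.0000) / (9.1) = 0.6044;  α ← (1−ω)·2.0000 + ω·0.6044 = 0.4648
  β: GS value = (-4 - (-3)·0.4648 - (-2.7)·-3.0000) / (9.7) = -1.1037;  β ← (1−ω)·1.0000 + ω·-1.1037 = -1.3141
  γ: GS value = (2 - (-0.1)·0.4648 - (-2)·-1.3141) / (3.1) = -0.1877;  γ ← (1−ω)·-3.0000 + ω·-0.1877 = 0.0935
Iteration 2:
  α: GS value = (3 - (3.2)·-1.3141 - (1.9)·0.0935) / (9.1) = 0.7722;  α ← (1−ω)·0.4648 + ω·0.7722 = 0.8029
  β: GS value = (-4 - (-3)·0.8029 - (-2.7)·0.0935) / (9.7) = -0.1380;  β ← (1−ω)·-1.3141 + ω·-0.1380 = -0.0204
  γ: GS value = (2 - (-0.1)·0.8029 - (-2)·-0.0204) / (3.1) = 0.6579;  γ ← (1−ω)·0.0935 + ω·0.6579 = 0.7143

(0.8029, -0.0204, 0.7143)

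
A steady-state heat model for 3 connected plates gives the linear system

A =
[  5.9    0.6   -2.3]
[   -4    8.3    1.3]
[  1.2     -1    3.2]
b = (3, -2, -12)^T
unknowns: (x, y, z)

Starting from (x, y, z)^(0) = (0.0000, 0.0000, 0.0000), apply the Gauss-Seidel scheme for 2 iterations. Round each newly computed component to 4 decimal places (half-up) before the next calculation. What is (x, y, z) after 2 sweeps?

(-1.0276, -0.1192, -3.4019)

Iteration 1:
  x = (3 - (0.6)·0.0000 - (-2.3)·0.0000) / (5.9) = 0.5085
  y = (-2 - (-4)·0.5085 - (1.3)·0.0000) / (8.3) = 0.0041
  z = (-12 - (1.2)·0.5085 - (-1)·0.0041) / (3.2) = -3.9394
Iteration 2:
  x = (3 - (0.6)·0.0041 - (-2.3)·-3.9394) / (5.9) = -1.0276
  y = (-2 - (-4)·-1.0276 - (1.3)·-3.9394) / (8.3) = -0.1192
  z = (-12 - (1.2)·-1.0276 - (-1)·-0.1192) / (3.2) = -3.4019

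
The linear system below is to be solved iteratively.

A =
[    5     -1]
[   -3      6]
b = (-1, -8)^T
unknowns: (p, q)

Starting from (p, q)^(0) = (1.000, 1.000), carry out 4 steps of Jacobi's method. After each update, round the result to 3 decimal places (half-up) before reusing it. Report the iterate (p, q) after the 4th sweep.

Iteration 1:
  p = (-1 - (-1)·1.000) / (5) = 0.000
  q = (-8 - (-3)·1.000) / (6) = -0.833
Iteration 2:
  p = (-1 - (-1)·-0.833) / (5) = -0.367
  q = (-8 - (-3)·0.000) / (6) = -1.333
Iteration 3:
  p = (-1 - (-1)·-1.333) / (5) = -0.467
  q = (-8 - (-3)·-0.367) / (6) = -1.517
Iteration 4:
  p = (-1 - (-1)·-1.517) / (5) = -0.503
  q = (-8 - (-3)·-0.467) / (6) = -1.567

(-0.503, -1.567)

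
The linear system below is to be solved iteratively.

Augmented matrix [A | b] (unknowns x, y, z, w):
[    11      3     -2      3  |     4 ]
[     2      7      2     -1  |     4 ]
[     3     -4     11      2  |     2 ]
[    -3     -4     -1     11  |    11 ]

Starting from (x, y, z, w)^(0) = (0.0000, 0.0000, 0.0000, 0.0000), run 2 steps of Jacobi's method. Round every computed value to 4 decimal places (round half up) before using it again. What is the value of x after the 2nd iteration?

-0.0319

Iteration 1:
  x = (4 - (3)·0.0000 - (-2)·0.0000 - (3)·0.0000) / (11) = 0.3636
  y = (4 - (2)·0.0000 - (2)·0.0000 - (-1)·0.0000) / (7) = 0.5714
  z = (2 - (3)·0.0000 - (-4)·0.0000 - (2)·0.0000) / (11) = 0.1818
  w = (11 - (-3)·0.0000 - (-4)·0.0000 - (-1)·0.0000) / (11) = 1.0000
Iteration 2:
  x = (4 - (3)·0.5714 - (-2)·0.1818 - (3)·1.0000) / (11) = -0.0319
  y = (4 - (2)·0.3636 - (2)·0.1818 - (-1)·1.0000) / (7) = 0.5585
  z = (2 - (3)·0.3636 - (-4)·0.5714 - (2)·1.0000) / (11) = 0.1086
  w = (11 - (-3)·0.3636 - (-4)·0.5714 - (-1)·0.1818) / (11) = 1.3235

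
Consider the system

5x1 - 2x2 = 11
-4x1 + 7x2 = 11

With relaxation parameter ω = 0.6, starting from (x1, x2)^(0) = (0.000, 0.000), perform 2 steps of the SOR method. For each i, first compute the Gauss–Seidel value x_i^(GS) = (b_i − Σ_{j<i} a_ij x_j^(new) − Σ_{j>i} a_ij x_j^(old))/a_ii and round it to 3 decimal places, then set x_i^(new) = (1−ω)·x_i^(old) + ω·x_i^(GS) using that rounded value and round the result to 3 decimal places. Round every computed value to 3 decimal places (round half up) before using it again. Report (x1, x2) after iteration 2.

(2.183, 2.250)

Iteration 1:
  x1: GS value = (11 - (-2)·0.000) / (5) = 2.200;  x1 ← (1−ω)·0.000 + ω·2.200 = 1.320
  x2: GS value = (11 - (-4)·1.320) / (7) = 2.326;  x2 ← (1−ω)·0.000 + ω·2.326 = 1.396
Iteration 2:
  x1: GS value = (11 - (-2)·1.396) / (5) = 2.758;  x1 ← (1−ω)·1.320 + ω·2.758 = 2.183
  x2: GS value = (11 - (-4)·2.183) / (7) = 2.819;  x2 ← (1−ω)·1.396 + ω·2.819 = 2.250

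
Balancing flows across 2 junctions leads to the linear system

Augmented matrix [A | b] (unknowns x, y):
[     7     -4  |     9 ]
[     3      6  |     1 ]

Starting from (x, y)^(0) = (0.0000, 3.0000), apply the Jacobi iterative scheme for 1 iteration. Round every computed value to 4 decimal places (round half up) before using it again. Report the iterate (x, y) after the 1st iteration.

Iteration 1:
  x = (9 - (-4)·3.0000) / (7) = 3.0000
  y = (1 - (3)·0.0000) / (6) = 0.1667

(3.0000, 0.1667)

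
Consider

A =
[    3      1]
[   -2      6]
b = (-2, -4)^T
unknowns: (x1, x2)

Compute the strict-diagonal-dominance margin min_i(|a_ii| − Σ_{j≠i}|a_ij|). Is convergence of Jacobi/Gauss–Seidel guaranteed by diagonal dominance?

row 1: |3| − (1) = 2
row 2: |6| − (2) = 4
minimum over rows = 2 → strictly diagonally dominant (convergence guaranteed)

2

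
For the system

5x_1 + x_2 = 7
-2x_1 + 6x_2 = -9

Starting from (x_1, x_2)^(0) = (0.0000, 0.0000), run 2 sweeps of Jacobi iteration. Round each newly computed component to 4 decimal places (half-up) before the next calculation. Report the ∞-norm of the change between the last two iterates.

0.4667

Iteration 1:
  x_1 = (7 - (1)·0.0000) / (5) = 1.4000
  x_2 = (-9 - (-2)·0.0000) / (6) = -1.5000
Iteration 2:
  x_1 = (7 - (1)·-1.5000) / (5) = 1.7000
  x_2 = (-9 - (-2)·1.4000) / (6) = -1.0333
Change: (0.3000, 0.4667) → max |·| = 0.4667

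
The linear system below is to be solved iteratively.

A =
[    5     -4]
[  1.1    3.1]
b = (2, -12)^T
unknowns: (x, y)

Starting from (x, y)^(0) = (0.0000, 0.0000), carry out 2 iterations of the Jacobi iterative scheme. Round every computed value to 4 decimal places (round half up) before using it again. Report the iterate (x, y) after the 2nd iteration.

Iteration 1:
  x = (2 - (-4)·0.0000) / (5) = 0.4000
  y = (-12 - (1.1)·0.0000) / (3.1) = -3.8710
Iteration 2:
  x = (2 - (-4)·-3.8710) / (5) = -2.6968
  y = (-12 - (1.1)·0.4000) / (3.1) = -4.0129

(-2.6968, -4.0129)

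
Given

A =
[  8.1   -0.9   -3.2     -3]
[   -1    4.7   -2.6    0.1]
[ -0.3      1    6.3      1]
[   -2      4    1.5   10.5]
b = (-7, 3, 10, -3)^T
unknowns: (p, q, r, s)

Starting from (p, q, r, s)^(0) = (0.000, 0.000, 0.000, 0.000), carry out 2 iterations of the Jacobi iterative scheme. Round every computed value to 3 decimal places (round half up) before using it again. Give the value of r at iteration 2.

1.490

Iteration 1:
  p = (-7 - (-0.9)·0.000 - (-3.2)·0.000 - (-3)·0.000) / (8.1) = -0.864
  q = (3 - (-1)·0.000 - (-2.6)·0.000 - (0.1)·0.000) / (4.7) = 0.638
  r = (10 - (-0.3)·0.000 - (1)·0.000 - (1)·0.000) / (6.3) = 1.587
  s = (-3 - (-2)·0.000 - (4)·0.000 - (1.5)·0.000) / (10.5) = -0.286
Iteration 2:
  p = (-7 - (-0.9)·0.638 - (-3.2)·1.587 - (-3)·-0.286) / (8.1) = -0.272
  q = (3 - (-1)·-0.864 - (-2.6)·1.587 - (0.1)·-0.286) / (4.7) = 1.338
  r = (10 - (-0.3)·-0.864 - (1)·0.638 - (1)·-0.286) / (6.3) = 1.490
  s = (-3 - (-2)·-0.864 - (4)·0.638 - (1.5)·1.587) / (10.5) = -0.920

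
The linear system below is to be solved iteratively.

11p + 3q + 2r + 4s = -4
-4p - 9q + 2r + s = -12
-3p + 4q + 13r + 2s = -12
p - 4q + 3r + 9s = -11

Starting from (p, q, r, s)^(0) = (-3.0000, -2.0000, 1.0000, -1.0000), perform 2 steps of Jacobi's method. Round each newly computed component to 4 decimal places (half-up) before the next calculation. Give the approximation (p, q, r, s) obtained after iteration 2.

Iteration 1:
  p = (-4 - (3)·-2.0000 - (2)·1.0000 - (4)·-1.0000) / (11) = 0.3636
  q = (-12 - (-4)·-3.0000 - (2)·1.0000 - (1)·-1.0000) / (-9) = 2.7778
  r = (-12 - (-3)·-3.0000 - (4)·-2.0000 - (2)·-1.0000) / (13) = -0.8462
  s = (-11 - (1)·-3.0000 - (-4)·-2.0000 - (3)·1.0000) / (9) = -2.1111
Iteration 2:
  p = (-4 - (3)·2.7778 - (2)·-0.8462 - (4)·-2.1111) / (11) = -0.1997
  q = (-12 - (-4)·0.3636 - (2)·-0.8462 - (1)·-2.1111) / (-9) = 0.7491
  r = (-12 - (-3)·0.3636 - (4)·2.7778 - (2)·-2.1111) / (13) = -1.3691
  s = (-11 - (1)·0.3636 - (-4)·2.7778 - (3)·-0.8462) / (9) = 0.2540

(-0.1997, 0.7491, -1.3691, 0.2540)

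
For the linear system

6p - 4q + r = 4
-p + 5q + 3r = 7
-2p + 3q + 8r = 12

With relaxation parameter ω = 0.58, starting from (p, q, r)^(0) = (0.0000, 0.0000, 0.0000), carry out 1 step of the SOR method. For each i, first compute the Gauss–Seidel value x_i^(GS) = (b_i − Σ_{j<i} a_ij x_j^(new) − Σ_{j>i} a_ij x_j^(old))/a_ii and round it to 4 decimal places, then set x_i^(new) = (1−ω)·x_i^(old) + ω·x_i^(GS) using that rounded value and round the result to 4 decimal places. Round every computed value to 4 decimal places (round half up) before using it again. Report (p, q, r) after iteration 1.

(0.3867, 0.8568, 0.7397)

Iteration 1:
  p: GS value = (4 - (-4)·0.0000 - (1)·0.0000) / (6) = 0.6667;  p ← (1−ω)·0.0000 + ω·0.6667 = 0.3867
  q: GS value = (7 - (-1)·0.3867 - (3)·0.0000) / (5) = 1.4773;  q ← (1−ω)·0.0000 + ω·1.4773 = 0.8568
  r: GS value = (12 - (-2)·0.3867 - (3)·0.8568) / (8) = 1.2754;  r ← (1−ω)·0.0000 + ω·1.2754 = 0.7397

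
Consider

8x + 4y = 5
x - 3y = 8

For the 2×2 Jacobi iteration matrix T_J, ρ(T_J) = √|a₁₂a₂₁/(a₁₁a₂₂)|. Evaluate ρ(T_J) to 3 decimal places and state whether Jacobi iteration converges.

0.408

a₁₂a₂₁/(a₁₁a₂₂) = (4)·(1) / ((8)·(-3)) = -0.166667
ρ = √|-0.166667| = √0.166667 = 0.408
ρ < 1, so Jacobi converges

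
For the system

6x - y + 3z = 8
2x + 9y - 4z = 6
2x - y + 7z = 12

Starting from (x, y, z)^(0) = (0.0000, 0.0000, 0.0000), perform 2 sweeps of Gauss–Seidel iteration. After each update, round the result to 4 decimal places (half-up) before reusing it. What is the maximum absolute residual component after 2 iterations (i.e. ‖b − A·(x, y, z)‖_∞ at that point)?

1.1538

Iteration 1:
  x = (8 - (-1)·0.0000 - (3)·0.0000) / (6) = 1.3333
  y = (6 - (2)·1.3333 - (-4)·0.0000) / (9) = 0.3704
  z = (12 - (2)·1.3333 - (-1)·0.3704) / (7) = 1.3863
Iteration 2:
  x = (8 - (-1)·0.3704 - (3)·1.3863) / (6) = 0.7019
  y = (6 - (2)·0.7019 - (-4)·1.3863) / (9) = 1.1268
  z = (12 - (2)·0.7019 - (-1)·1.1268) / (7) = 1.6747
Residual b − A·x = (-0.1087, 1.1538, 0.0001); ∞-norm = 1.1538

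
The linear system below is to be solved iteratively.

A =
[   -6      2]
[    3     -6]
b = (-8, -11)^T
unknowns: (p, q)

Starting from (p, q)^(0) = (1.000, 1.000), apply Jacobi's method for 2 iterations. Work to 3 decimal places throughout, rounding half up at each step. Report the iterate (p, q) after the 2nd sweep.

Iteration 1:
  p = (-8 - (2)·1.000) / (-6) = 1.667
  q = (-11 - (3)·1.000) / (-6) = 2.333
Iteration 2:
  p = (-8 - (2)·2.333) / (-6) = 2.111
  q = (-11 - (3)·1.667) / (-6) = 2.667

(2.111, 2.667)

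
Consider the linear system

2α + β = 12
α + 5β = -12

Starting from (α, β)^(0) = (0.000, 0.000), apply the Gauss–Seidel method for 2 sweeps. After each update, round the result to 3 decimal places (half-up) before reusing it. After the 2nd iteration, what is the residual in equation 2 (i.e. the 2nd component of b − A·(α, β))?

Iteration 1:
  α = (12 - (1)·0.000) / (2) = 6.000
  β = (-12 - (1)·6.000) / (5) = -3.600
Iteration 2:
  α = (12 - (1)·-3.600) / (2) = 7.800
  β = (-12 - (1)·7.800) / (5) = -3.960
Residual b − A·x = (0.360, 0.000)

0.000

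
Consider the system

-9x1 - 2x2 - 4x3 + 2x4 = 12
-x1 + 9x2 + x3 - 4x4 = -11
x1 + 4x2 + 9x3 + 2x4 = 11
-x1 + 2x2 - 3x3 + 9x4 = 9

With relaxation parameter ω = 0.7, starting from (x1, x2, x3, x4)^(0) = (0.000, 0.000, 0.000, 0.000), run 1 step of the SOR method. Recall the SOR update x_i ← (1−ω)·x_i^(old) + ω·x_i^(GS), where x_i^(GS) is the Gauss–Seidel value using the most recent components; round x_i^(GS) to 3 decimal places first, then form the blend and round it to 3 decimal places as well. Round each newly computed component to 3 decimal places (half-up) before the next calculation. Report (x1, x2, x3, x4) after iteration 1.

Iteration 1:
  x1: GS value = (12 - (-2)·0.000 - (-4)·0.000 - (2)·0.000) / (-9) = -1.333;  x1 ← (1−ω)·0.000 + ω·-1.333 = -0.933
  x2: GS value = (-11 - (-1)·-0.933 - (1)·0.000 - (-4)·0.000) / (9) = -1.326;  x2 ← (1−ω)·0.000 + ω·-1.326 = -0.928
  x3: GS value = (11 - (1)·-0.933 - (4)·-0.928 - (2)·0.000) / (9) = 1.738;  x3 ← (1−ω)·0.000 + ω·1.738 = 1.217
  x4: GS value = (9 - (-1)·-0.933 - (2)·-0.928 - (-3)·1.217) / (9) = 1.508;  x4 ← (1−ω)·0.000 + ω·1.508 = 1.056

(-0.933, -0.928, 1.217, 1.056)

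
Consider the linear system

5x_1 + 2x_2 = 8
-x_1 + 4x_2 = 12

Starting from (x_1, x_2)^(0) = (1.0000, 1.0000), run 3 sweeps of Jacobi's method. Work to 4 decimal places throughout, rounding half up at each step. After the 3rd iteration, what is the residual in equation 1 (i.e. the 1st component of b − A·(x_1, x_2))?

0.4500

Iteration 1:
  x_1 = (8 - (2)·1.0000) / (5) = 1.2000
  x_2 = (12 - (-1)·1.0000) / (4) = 3.2500
Iteration 2:
  x_1 = (8 - (2)·3.2500) / (5) = 0.3000
  x_2 = (12 - (-1)·1.2000) / (4) = 3.3000
Iteration 3:
  x_1 = (8 - (2)·3.3000) / (5) = 0.2800
  x_2 = (12 - (-1)·0.3000) / (4) = 3.0750
Residual b − A·x = (0.4500, -0.0200)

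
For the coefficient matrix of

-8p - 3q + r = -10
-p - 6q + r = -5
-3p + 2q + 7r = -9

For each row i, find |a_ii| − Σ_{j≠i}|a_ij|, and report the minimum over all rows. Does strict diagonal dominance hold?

2

row 1: |-8| − (3+1) = 4
row 2: |-6| − (1+1) = 4
row 3: |7| − (3+2) = 2
minimum over rows = 2 → strictly diagonally dominant (convergence guaranteed)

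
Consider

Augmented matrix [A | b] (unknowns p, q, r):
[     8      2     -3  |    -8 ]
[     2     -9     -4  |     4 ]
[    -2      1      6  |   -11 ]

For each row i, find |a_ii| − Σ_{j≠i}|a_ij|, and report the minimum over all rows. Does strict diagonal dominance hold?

row 1: |8| − (2+3) = 3
row 2: |-9| − (2+4) = 3
row 3: |6| − (2+1) = 3
minimum over rows = 3 → strictly diagonally dominant (convergence guaranteed)

3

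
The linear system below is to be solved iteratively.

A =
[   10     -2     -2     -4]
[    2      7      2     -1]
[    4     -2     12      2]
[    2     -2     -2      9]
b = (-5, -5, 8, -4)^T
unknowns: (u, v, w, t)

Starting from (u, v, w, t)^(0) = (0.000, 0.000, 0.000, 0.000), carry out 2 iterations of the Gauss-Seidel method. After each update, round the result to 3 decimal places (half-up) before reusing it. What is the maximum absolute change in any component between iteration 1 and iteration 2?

Iteration 1:
  u = (-5 - (-2)·0.000 - (-2)·0.000 - (-4)·0.000) / (10) = -0.500
  v = (-5 - (2)·-0.500 - (2)·0.000 - (-1)·0.000) / (7) = -0.571
  w = (8 - (4)·-0.500 - (-2)·-0.571 - (2)·0.000) / (12) = 0.738
  t = (-4 - (2)·-0.500 - (-2)·-0.571 - (-2)·0.738) / (9) = -0.296
Iteration 2:
  u = (-5 - (-2)·-0.571 - (-2)·0.738 - (-4)·-0.296) / (10) = -0.585
  v = (-5 - (2)·-0.585 - (2)·0.738 - (-1)·-0.296) / (7) = -0.800
  w = (8 - (4)·-0.585 - (-2)·-0.800 - (2)·-0.296) / (12) = 0.778
  t = (-4 - (2)·-0.585 - (-2)·-0.800 - (-2)·0.778) / (9) = -0.319
Change: (-0.085, -0.229, 0.040, -0.023) → max |·| = 0.229

0.229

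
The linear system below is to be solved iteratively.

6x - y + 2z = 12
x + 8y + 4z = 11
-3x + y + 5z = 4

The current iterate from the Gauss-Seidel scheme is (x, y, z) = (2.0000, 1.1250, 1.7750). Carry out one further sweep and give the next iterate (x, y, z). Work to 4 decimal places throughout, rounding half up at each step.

(1.5958, 0.2880, 1.6999)

One sweep:
  x = (12 - (-1)·1.1250 - (2)·1.7750) / (6) = 1.5958
  y = (11 - (1)·1.5958 - (4)·1.7750) / (8) = 0.2880
  z = (4 - (-3)·1.5958 - (1)·0.2880) / (5) = 1.6999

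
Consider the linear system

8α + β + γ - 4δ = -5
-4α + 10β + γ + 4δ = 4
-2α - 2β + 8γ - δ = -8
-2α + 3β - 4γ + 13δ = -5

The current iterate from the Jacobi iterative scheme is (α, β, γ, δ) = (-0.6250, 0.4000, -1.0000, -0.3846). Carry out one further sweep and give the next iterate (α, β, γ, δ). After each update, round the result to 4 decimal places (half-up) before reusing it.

One sweep:
  α = (-5 - (1)·0.4000 - (1)·-1.0000 - (-4)·-0.3846) / (8) = -0.7423
  β = (4 - (-4)·-0.6250 - (1)·-1.0000 - (4)·-0.3846) / (10) = 0.4038
  γ = (-8 - (-2)·-0.6250 - (-2)·0.4000 - (-1)·-0.3846) / (8) = -1.1043
  δ = (-5 - (-2)·-0.6250 - (3)·0.4000 - (-4)·-1.0000) / (13) = -0.8808

(-0.7423, 0.4038, -1.1043, -0.8808)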